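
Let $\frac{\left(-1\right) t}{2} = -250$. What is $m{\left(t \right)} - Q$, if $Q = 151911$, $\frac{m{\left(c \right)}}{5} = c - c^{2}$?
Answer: $-1399411$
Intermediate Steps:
$t = 500$ ($t = \left(-2\right) \left(-250\right) = 500$)
$m{\left(c \right)} = - 5 c^{2} + 5 c$ ($m{\left(c \right)} = 5 \left(c - c^{2}\right) = - 5 c^{2} + 5 c$)
$m{\left(t \right)} - Q = 5 \cdot 500 \left(1 - 500\right) - 151911 = 5 \cdot 500 \left(-499\right) - 151911 = -1247500 - 151911 = -1399411$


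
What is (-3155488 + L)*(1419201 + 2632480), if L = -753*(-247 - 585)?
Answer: -10246668835552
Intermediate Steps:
L = 626496 (L = -753*(-832) = 626496)
(-3155488 + L)*(1419201 + 2632480) = (-3155488 + 626496)*(1419201 + 2632480) = -2528992*4051681 = -10246668835552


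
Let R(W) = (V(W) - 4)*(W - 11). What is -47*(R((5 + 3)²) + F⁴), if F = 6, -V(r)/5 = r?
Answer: 746172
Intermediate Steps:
V(r) = -5*r
R(W) = (-11 + W)*(-4 - 5*W) (R(W) = (-5*W - 4)*(W - 11) = (-4 - 5*W)*(-11 + W) = (-11 + W)*(-4 - 5*W))
-47*(R((5 + 3)²) + F⁴) = -47*((44 - 5*(5 + 3)⁴ + 51*(5 + 3)²) + 6⁴) = -47*((44 - 5*(8²)² + 51*8²) + 1296) = -47*((44 - 5*64² + 51*64) + 1296) = -47*((44 - 5*4096 + 3264) + 1296) = -47*((44 - 20480 + 3264) + 1296) = -47*(-17172 + 1296) = -47*(-15876) = 746172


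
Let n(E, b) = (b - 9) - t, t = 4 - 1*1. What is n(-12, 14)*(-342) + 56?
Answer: -628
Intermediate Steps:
t = 3 (t = 4 - 1 = 3)
n(E, b) = -12 + b (n(E, b) = (b - 9) - 1*3 = (-9 + b) - 3 = -12 + b)
n(-12, 14)*(-342) + 56 = (-12 + 14)*(-342) + 56 = 2*(-342) + 56 = -684 + 56 = -628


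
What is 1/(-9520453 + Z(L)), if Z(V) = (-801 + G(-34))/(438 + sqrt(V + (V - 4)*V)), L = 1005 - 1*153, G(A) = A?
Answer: -5060158485582/48174997552618635731 + 5010*sqrt(20093)/48174997552618635731 ≈ -1.0504e-7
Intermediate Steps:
L = 852 (L = 1005 - 153 = 852)
Z(V) = -835/(438 + sqrt(V + V*(-4 + V))) (Z(V) = (-801 - 34)/(438 + sqrt(V + (V - 4)*V)) = -835/(438 + sqrt(V + (-4 + V)*V)) = -835/(438 + sqrt(V + V*(-4 + V))))
1/(-9520453 + Z(L)) = 1/(-9520453 - 835/(438 + sqrt(852*(-3 + 852)))) = 1/(-9520453 - 835/(438 + sqrt(852*849))) = 1/(-9520453 - 835/(438 + sqrt(723348))) = 1/(-9520453 - 835/(438 + 6*sqrt(20093)))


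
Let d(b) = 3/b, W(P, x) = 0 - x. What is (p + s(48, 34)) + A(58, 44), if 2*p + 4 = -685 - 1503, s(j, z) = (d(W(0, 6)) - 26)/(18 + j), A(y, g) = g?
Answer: -138917/132 ≈ -1052.4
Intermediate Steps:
W(P, x) = -x
s(j, z) = -53/(2*(18 + j)) (s(j, z) = (3/((-1*6)) - 26)/(18 + j) = (3/(-6) - 26)/(18 + j) = (3*(-1/6) - 26)/(18 + j) = (-1/2 - 26)/(18 + j) = -53/(2*(18 + j)))
p = -1096 (p = -2 + (-685 - 1503)/2 = -2 + (1/2)*(-2188) = -2 - 1094 = -1096)
(p + s(48, 34)) + A(58, 44) = (-1096 - 53/(36 + 2*48)) + 44 = (-1096 - 53/(36 + 96)) + 44 = (-1096 - 53/132) + 44 = -144725/132 + 44 = -138917/132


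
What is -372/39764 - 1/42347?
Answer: -3948212/420971527 ≈ -0.0093788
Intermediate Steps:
-372/39764 - 1/42347 = -372*1/39764 - 1*1/42347 = -93/9941 - 1/42347 = -3948212/420971527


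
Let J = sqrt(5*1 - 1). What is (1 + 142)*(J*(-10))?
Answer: -2860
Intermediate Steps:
J = 2 (J = sqrt(5 - 1) = sqrt(4) = 2)
(1 + 142)*(J*(-10)) = (1 + 142)*(2*(-10)) = 143*(-20) = -2860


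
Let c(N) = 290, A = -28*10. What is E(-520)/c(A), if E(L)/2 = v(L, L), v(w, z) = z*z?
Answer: 54080/29 ≈ 1864.8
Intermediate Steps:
A = -280
v(w, z) = z**2
E(L) = 2*L**2
E(-520)/c(A) = (2*(-520)**2)/290 = (2*270400)*(1/290) = 540800*(1/290) = 54080/29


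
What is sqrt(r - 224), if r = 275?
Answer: sqrt(51) ≈ 7.1414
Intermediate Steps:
sqrt(r - 224) = sqrt(275 - 224) = sqrt(51)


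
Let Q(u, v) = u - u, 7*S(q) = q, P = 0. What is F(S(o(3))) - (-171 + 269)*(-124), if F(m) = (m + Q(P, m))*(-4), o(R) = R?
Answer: 85052/7 ≈ 12150.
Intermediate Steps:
S(q) = q/7
Q(u, v) = 0
F(m) = -4*m (F(m) = (m + 0)*(-4) = m*(-4) = -4*m)
F(S(o(3))) - (-171 + 269)*(-124) = -4*3/7 - (-171 + 269)*(-124) = -4*3/7 - 98*(-124) = -12/7 - 1*(-12152) = -12/7 + 12152 = 85052/7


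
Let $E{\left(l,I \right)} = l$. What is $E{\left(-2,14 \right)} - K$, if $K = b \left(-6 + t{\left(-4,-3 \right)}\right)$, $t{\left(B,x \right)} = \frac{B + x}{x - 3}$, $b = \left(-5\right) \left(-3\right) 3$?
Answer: $\frac{431}{2} \approx 215.5$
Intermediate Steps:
$b = 45$ ($b = 15 \cdot 3 = 45$)
$t{\left(B,x \right)} = \frac{B + x}{-3 + x}$
$K = - \frac{435}{2}$ ($K = 45 \left(-6 + \frac{-4 - 3}{-3 - 3}\right) = 45 \left(-6 + \frac{1}{-6} \left(-7\right)\right) = 45 \left(-6 - - \frac{7}{6}\right) = 45 \left(-6 + \frac{7}{6}\right) = 45 \left(- \frac{29}{6}\right) = - \frac{435}{2} \approx -217.5$)
$E{\left(-2,14 \right)} - K = -2 - - \frac{435}{2} = -2 + \frac{435}{2} = \frac{431}{2}$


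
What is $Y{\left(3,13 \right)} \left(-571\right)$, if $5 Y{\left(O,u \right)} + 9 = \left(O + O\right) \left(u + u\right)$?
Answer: $- \frac{83937}{5} \approx -16787.0$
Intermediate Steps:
$Y{\left(O,u \right)} = - \frac{9}{5} + \frac{4 O u}{5}$ ($Y{\left(O,u \right)} = - \frac{9}{5} + \frac{\left(O + O\right) \left(u + u\right)}{5} = - \frac{9}{5} + \frac{2 O 2 u}{5} = - \frac{9}{5} + \frac{4 O u}{5}$)
$Y{\left(3,13 \right)} \left(-571\right) = \left(- \frac{9}{5} + \frac{4}{5} \cdot 3 \cdot 13\right) \left(-571\right) = \left(- \frac{9}{5} + \frac{156}{5}\right) \left(-571\right) = \frac{147}{5} \left(-571\right) = - \frac{83937}{5}$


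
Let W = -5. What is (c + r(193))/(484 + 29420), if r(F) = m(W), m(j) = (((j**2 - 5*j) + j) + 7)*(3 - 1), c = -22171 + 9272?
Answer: -4265/9968 ≈ -0.42787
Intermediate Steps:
c = -12899
m(j) = 14 - 8*j + 2*j**2 (m(j) = ((j**2 - 4*j) + 7)*2 = (7 + j**2 - 4*j)*2 = 14 - 8*j + 2*j**2)
r(F) = 104 (r(F) = 14 - 8*(-5) + 2*(-5)**2 = 14 + 40 + 2*25 = 14 + 40 + 50 = 104)
(c + r(193))/(484 + 29420) = (-12899 + 104)/(484 + 29420) = -12795/29904 = -12795*1/29904 = -4265/9968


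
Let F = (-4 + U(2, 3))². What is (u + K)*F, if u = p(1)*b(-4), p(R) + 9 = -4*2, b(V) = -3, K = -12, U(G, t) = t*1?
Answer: 39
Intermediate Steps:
U(G, t) = t
p(R) = -17 (p(R) = -9 - 4*2 = -9 - 8 = -17)
F = 1 (F = (-4 + 3)² = (-1)² = 1)
u = 51 (u = -17*(-3) = 51)
(u + K)*F = (51 - 12)*1 = 39*1 = 39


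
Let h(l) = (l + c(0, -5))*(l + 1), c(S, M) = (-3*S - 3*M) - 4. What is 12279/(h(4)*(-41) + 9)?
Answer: -4093/1022 ≈ -4.0049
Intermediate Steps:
c(S, M) = -4 - 3*M - 3*S (c(S, M) = (-3*M - 3*S) - 4 = -4 - 3*M - 3*S)
h(l) = (1 + l)*(11 + l) (h(l) = (l + (-4 - 3*(-5) - 3*0))*(l + 1) = (l + (-4 + 15 + 0))*(1 + l) = (l + 11)*(1 + l) = (11 + l)*(1 + l) = (1 + l)*(11 + l))
12279/(h(4)*(-41) + 9) = 12279/((11 + 4² + 12*4)*(-41) + 9) = 12279/((11 + 16 + 48)*(-41) + 9) = 12279/(75*(-41) + 9) = 12279/(-3075 + 9) = 12279/(-3066) = 12279*(-1/3066) = -4093/1022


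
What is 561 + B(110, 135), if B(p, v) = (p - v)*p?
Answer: -2189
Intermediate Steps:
B(p, v) = p*(p - v)
561 + B(110, 135) = 561 + 110*(110 - 1*135) = 561 + 110*(110 - 135) = 561 + 110*(-25) = 561 - 2750 = -2189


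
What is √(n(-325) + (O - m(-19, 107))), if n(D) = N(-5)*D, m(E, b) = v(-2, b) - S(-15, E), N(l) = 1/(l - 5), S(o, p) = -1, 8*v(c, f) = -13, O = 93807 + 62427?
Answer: 7*√51026/4 ≈ 395.31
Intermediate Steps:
O = 156234
v(c, f) = -13/8 (v(c, f) = (⅛)*(-13) = -13/8)
N(l) = 1/(-5 + l)
m(E, b) = -5/8 (m(E, b) = -13/8 - 1*(-1) = -13/8 + 1 = -5/8)
n(D) = -D/10 (n(D) = D/(-5 - 5) = D/(-10) = -D/10)
√(n(-325) + (O - m(-19, 107))) = √(-⅒*(-325) + (156234 - 1*(-5/8))) = √(65/2 + (156234 + 5/8)) = √(65/2 + 1249877/8) = √(1250137/8) = 7*√51026/4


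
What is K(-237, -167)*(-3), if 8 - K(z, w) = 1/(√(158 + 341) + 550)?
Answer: -2415458/100667 - √499/100667 ≈ -23.995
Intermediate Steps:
K(z, w) = 8 - 1/(550 + √499) (K(z, w) = 8 - 1/(√(158 + 341) + 550) = 8 - 1/(√499 + 550) = 8 - 1/(550 + √499))
K(-237, -167)*(-3) = (2415458/302001 + √499/302001)*(-3) = -2415458/100667 - √499/100667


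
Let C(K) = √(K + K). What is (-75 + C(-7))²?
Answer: (75 - I*√14)² ≈ 5611.0 - 561.25*I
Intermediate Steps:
C(K) = √2*√K (C(K) = √(2*K) = √2*√K)
(-75 + C(-7))² = (-75 + √2*√(-7))² = (-75 + √2*(I*√7))² = (-75 + I*√14)²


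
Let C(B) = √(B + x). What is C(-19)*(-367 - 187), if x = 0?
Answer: -554*I*√19 ≈ -2414.8*I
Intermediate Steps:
C(B) = √B (C(B) = √(B + 0) = √B)
C(-19)*(-367 - 187) = √(-19)*(-367 - 187) = (I*√19)*(-554) = -554*I*√19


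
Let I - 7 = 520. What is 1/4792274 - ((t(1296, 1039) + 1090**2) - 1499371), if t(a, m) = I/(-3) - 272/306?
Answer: 13432878205681/43130466 ≈ 3.1145e+5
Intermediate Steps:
I = 527 (I = 7 + 520 = 527)
t(a, m) = -1589/9 (t(a, m) = 527/(-3) - 272/306 = 527*(-1/3) - 272*1/306 = -527/3 - 8/9 = -1589/9)
1/4792274 - ((t(1296, 1039) + 1090**2) - 1499371) = 1/4792274 - ((-1589/9 + 1090**2) - 1499371) = 1/4792274 - ((-1589/9 + 1188100) - 1499371) = 1/4792274 - (10691311/9 - 1499371) = 1/4792274 - 1*(-2803028/9) = 1/4792274 + 2803028/9 = 13432878205681/43130466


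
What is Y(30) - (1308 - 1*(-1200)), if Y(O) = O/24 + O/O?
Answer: -10023/4 ≈ -2505.8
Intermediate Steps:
Y(O) = 1 + O/24 (Y(O) = O*(1/24) + 1 = O/24 + 1 = 1 + O/24)
Y(30) - (1308 - 1*(-1200)) = (1 + (1/24)*30) - (1308 - 1*(-1200)) = (1 + 5/4) - (1308 + 1200) = 9/4 - 1*2508 = 9/4 - 2508 = -10023/4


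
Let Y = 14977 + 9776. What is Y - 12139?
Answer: 12614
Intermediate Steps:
Y = 24753
Y - 12139 = 24753 - 12139 = 12614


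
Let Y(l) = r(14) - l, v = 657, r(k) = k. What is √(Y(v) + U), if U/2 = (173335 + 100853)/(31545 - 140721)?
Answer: 4*I*√838112309/4549 ≈ 25.456*I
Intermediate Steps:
Y(l) = 14 - l
U = -22849/4549 (U = 2*((173335 + 100853)/(31545 - 140721)) = 2*(274188/(-109176)) = 2*(274188*(-1/109176)) = 2*(-22849/9098) = -22849/4549 ≈ -5.0229)
√(Y(v) + U) = √((14 - 1*657) - 22849/4549) = √((14 - 657) - 22849/4549) = √(-643 - 22849/4549) = √(-2947856/4549) = 4*I*√838112309/4549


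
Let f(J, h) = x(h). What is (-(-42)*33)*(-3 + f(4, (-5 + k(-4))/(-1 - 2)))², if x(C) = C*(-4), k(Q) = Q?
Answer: 311850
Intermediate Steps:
x(C) = -4*C
f(J, h) = -4*h
(-(-42)*33)*(-3 + f(4, (-5 + k(-4))/(-1 - 2)))² = (-(-42)*33)*(-3 - 4*(-5 - 4)/(-1 - 2))² = (-42*(-33))*(-3 - (-36)/(-3))² = 1386*(-3 - (-36)*(-1)/3)² = 1386*(-3 - 4*3)² = 1386*(-3 - 12)² = 1386*(-15)² = 1386*225 = 311850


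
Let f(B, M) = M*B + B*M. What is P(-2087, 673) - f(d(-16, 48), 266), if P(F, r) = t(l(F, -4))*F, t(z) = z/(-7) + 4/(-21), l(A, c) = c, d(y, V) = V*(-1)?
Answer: 519560/21 ≈ 24741.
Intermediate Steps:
d(y, V) = -V
t(z) = -4/21 - z/7 (t(z) = z*(-⅐) + 4*(-1/21) = -z/7 - 4/21 = -4/21 - z/7)
f(B, M) = 2*B*M (f(B, M) = B*M + B*M = 2*B*M)
P(F, r) = 8*F/21 (P(F, r) = (-4/21 - ⅐*(-4))*F = (-4/21 + 4/7)*F = 8*F/21)
P(-2087, 673) - f(d(-16, 48), 266) = (8/21)*(-2087) - 2*(-1*48)*266 = -16696/21 - 2*(-48)*266 = -16696/21 - 1*(-25536) = -16696/21 + 25536 = 519560/21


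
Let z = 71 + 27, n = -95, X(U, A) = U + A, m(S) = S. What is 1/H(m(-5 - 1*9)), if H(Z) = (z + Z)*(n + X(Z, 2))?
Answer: -1/8988 ≈ -0.00011126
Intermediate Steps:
X(U, A) = A + U
z = 98
H(Z) = (-93 + Z)*(98 + Z) (H(Z) = (98 + Z)*(-95 + (2 + Z)) = (98 + Z)*(-93 + Z) = (-93 + Z)*(98 + Z))
1/H(m(-5 - 1*9)) = 1/(-9114 + (-5 - 1*9)² + 5*(-5 - 1*9)) = 1/(-9114 + (-5 - 9)² + 5*(-5 - 9)) = 1/(-9114 + (-14)² + 5*(-14)) = 1/(-9114 + 196 - 70) = 1/(-8988) = -1/8988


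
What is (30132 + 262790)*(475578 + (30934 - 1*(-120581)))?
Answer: 183689335746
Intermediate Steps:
(30132 + 262790)*(475578 + (30934 - 1*(-120581))) = 292922*(475578 + (30934 + 120581)) = 292922*(475578 + 151515) = 292922*627093 = 183689335746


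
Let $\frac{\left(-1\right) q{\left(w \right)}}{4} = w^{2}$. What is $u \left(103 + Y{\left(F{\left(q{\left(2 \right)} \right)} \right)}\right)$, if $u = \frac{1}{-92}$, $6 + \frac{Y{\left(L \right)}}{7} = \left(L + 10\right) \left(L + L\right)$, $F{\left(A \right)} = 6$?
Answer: $- \frac{1405}{92} \approx -15.272$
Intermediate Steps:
$q{\left(w \right)} = - 4 w^{2}$
$Y{\left(L \right)} = -42 + 14 L \left(10 + L\right)$ ($Y{\left(L \right)} = -42 + 7 \left(L + 10\right) \left(L + L\right) = -42 + 7 \left(10 + L\right) 2 L = -42 + 7 \cdot 2 L \left(10 + L\right) = -42 + 14 L \left(10 + L\right)$)
$u = - \frac{1}{92} \approx -0.01087$
$u \left(103 + Y{\left(F{\left(q{\left(2 \right)} \right)} \right)}\right) = - \frac{103 + \left(-42 + 14 \cdot 6^{2} + 140 \cdot 6\right)}{92} = - \frac{103 + \left(-42 + 14 \cdot 36 + 840\right)}{92} = - \frac{103 + \left(-42 + 504 + 840\right)}{92} = - \frac{103 + 1302}{92} = \left(- \frac{1}{92}\right) 1405 = - \frac{1405}{92}$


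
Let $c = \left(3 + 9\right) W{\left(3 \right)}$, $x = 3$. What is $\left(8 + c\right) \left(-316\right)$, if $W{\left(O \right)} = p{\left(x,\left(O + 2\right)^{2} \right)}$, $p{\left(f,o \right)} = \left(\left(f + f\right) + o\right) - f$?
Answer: $-108704$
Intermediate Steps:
$p{\left(f,o \right)} = f + o$ ($p{\left(f,o \right)} = \left(2 f + o\right) - f = \left(o + 2 f\right) - f = f + o$)
$W{\left(O \right)} = 3 + \left(2 + O\right)^{2}$ ($W{\left(O \right)} = 3 + \left(O + 2\right)^{2} = 3 + \left(2 + O\right)^{2}$)
$c = 336$ ($c = \left(3 + 9\right) \left(3 + \left(2 + 3\right)^{2}\right) = 12 \left(3 + 5^{2}\right) = 12 \left(3 + 25\right) = 12 \cdot 28 = 336$)
$\left(8 + c\right) \left(-316\right) = \left(8 + 336\right) \left(-316\right) = 344 \left(-316\right) = -108704$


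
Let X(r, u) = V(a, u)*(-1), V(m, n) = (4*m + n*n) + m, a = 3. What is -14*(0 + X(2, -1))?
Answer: 224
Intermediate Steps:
V(m, n) = n² + 5*m (V(m, n) = (4*m + n²) + m = (n² + 4*m) + m = n² + 5*m)
X(r, u) = -15 - u² (X(r, u) = (u² + 5*3)*(-1) = (u² + 15)*(-1) = (15 + u²)*(-1) = -15 - u²)
-14*(0 + X(2, -1)) = -14*(0 + (-15 - 1*(-1)²)) = -14*(0 + (-15 - 1*1)) = -14*(0 + (-15 - 1)) = -14*(0 - 16) = -14*(-16) = 224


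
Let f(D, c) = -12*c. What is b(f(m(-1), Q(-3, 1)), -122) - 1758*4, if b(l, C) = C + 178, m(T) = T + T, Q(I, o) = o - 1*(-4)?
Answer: -6976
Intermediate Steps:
Q(I, o) = 4 + o (Q(I, o) = o + 4 = 4 + o)
m(T) = 2*T
b(l, C) = 178 + C
b(f(m(-1), Q(-3, 1)), -122) - 1758*4 = (178 - 122) - 1758*4 = 56 - 1*7032 = 56 - 7032 = -6976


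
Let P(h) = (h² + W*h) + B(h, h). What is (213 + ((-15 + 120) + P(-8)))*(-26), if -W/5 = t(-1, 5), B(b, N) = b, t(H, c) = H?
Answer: -8684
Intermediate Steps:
W = 5 (W = -5*(-1) = 5)
P(h) = h² + 6*h (P(h) = (h² + 5*h) + h = h² + 6*h)
(213 + ((-15 + 120) + P(-8)))*(-26) = (213 + ((-15 + 120) - 8*(6 - 8)))*(-26) = (213 + (105 - 8*(-2)))*(-26) = (213 + (105 + 16))*(-26) = (213 + 121)*(-26) = 334*(-26) = -8684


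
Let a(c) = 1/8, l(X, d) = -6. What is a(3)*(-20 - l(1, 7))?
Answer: -7/4 ≈ -1.7500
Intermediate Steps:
a(c) = ⅛
a(3)*(-20 - l(1, 7)) = (-20 - 1*(-6))/8 = (-20 + 6)/8 = (⅛)*(-14) = -7/4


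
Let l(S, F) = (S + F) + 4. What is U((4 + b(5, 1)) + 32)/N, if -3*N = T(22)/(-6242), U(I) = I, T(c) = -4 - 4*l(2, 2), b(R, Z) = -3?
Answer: -34331/2 ≈ -17166.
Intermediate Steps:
l(S, F) = 4 + F + S (l(S, F) = (F + S) + 4 = 4 + F + S)
T(c) = -36 (T(c) = -4 - 4*(4 + 2 + 2) = -4 - 4*8 = -4 - 32 = -36)
N = -6/3121 (N = -(-12)/(-6242) = -(-12)*(-1)/6242 = -1/3*18/3121 = -6/3121 ≈ -0.0019225)
U((4 + b(5, 1)) + 32)/N = ((4 - 3) + 32)/(-6/3121) = (1 + 32)*(-3121/6) = 33*(-3121/6) = -34331/2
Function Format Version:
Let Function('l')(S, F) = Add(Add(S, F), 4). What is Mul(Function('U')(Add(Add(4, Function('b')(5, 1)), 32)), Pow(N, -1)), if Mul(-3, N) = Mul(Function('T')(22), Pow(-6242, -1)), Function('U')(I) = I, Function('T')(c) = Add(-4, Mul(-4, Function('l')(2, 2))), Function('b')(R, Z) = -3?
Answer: Rational(-34331, 2) ≈ -17166.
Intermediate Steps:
Function('l')(S, F) = Add(4, F, S) (Function('l')(S, F) = Add(Add(F, S), 4) = Add(4, F, S))
Function('T')(c) = -36 (Function('T')(c) = Add(-4, Mul(-4, Add(4, 2, 2))) = Add(-4, Mul(-4, 8)) = Add(-4, -32) = -36)
N = Rational(-6, 3121) (N = Mul(Rational(-1, 3), Mul(-36, Pow(-6242, -1))) = Mul(Rational(-1, 3), Mul(-36, Rational(-1, 6242))) = Mul(Rational(-1, 3), Rational(18, 3121)) = Rational(-6, 3121) ≈ -0.0019225)
Mul(Function('U')(Add(Add(4, Function('b')(5, 1)), 32)), Pow(N, -1)) = Mul(Add(Add(4, -3), 32), Pow(Rational(-6, 3121), -1)) = Mul(Add(1, 32), Rational(-3121, 6)) = Mul(33, Rational(-3121, 6)) = Rational(-34331, 2)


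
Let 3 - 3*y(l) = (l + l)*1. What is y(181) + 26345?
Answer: 78676/3 ≈ 26225.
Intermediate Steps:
y(l) = 1 - 2*l/3 (y(l) = 1 - (l + l)/3 = 1 - 2*l/3)
y(181) + 26345 = (1 - ⅔*181) + 26345 = (1 - 362/3) + 26345 = -359/3 + 26345 = 78676/3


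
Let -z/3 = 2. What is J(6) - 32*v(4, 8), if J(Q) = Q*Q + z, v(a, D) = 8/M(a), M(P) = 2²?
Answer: -34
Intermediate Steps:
z = -6 (z = -3*2 = -6)
M(P) = 4
v(a, D) = 2 (v(a, D) = 8/4 = 8*(¼) = 2)
J(Q) = -6 + Q² (J(Q) = Q*Q - 6 = Q² - 6 = -6 + Q²)
J(6) - 32*v(4, 8) = (-6 + 6²) - 32*2 = (-6 + 36) - 64 = 30 - 64 = -34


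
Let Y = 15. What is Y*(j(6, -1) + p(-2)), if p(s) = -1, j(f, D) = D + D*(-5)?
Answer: 45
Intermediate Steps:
j(f, D) = -4*D (j(f, D) = D - 5*D = -4*D)
Y*(j(6, -1) + p(-2)) = 15*(-4*(-1) - 1) = 15*(4 - 1) = 15*3 = 45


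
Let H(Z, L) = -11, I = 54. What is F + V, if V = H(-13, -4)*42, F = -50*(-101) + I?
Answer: 4642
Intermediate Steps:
F = 5104 (F = -50*(-101) + 54 = 5050 + 54 = 5104)
V = -462 (V = -11*42 = -462)
F + V = 5104 - 462 = 4642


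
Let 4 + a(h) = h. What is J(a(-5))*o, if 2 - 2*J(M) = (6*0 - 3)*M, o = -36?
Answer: 450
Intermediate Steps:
a(h) = -4 + h
J(M) = 1 + 3*M/2 (J(M) = 1 - (6*0 - 3)*M/2 = 1 - (0 - 3)*M/2 = 1 - (-3)*M/2 = 1 + 3*M/2)
J(a(-5))*o = (1 + 3*(-4 - 5)/2)*(-36) = (1 + (3/2)*(-9))*(-36) = (1 - 27/2)*(-36) = -25/2*(-36) = 450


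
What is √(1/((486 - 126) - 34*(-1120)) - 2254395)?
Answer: I*√866589437990/620 ≈ 1501.5*I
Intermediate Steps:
√(1/((486 - 126) - 34*(-1120)) - 2254395) = √(1/(360 + 38080) - 2254395) = √(1/38440 - 2254395) = √(-86658943799/38440) = I*√866589437990/620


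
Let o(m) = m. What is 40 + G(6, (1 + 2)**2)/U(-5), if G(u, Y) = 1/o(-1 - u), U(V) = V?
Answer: 1401/35 ≈ 40.029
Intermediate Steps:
G(u, Y) = 1/(-1 - u)
40 + G(6, (1 + 2)**2)/U(-5) = 40 + (-1/(1 + 6))/(-5) = 40 - (-1)/(5*7) = 40 - 1/5*(-1/7) = 40 + 1/35 = 1401/35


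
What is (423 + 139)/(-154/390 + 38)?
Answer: 109590/7333 ≈ 14.945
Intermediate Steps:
(423 + 139)/(-154/390 + 38) = 562/(-154*1/390 + 38) = 562/(-77/195 + 38) = 562/(7333/195) = 562*(195/7333) = 109590/7333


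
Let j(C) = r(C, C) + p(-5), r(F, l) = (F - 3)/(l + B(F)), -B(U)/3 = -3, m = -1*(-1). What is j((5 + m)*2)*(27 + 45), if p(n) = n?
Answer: -2304/7 ≈ -329.14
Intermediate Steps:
m = 1
B(U) = 9 (B(U) = -3*(-3) = 9)
r(F, l) = (-3 + F)/(9 + l) (r(F, l) = (F - 3)/(l + 9) = (-3 + F)/(9 + l))
j(C) = -5 + (-3 + C)/(9 + C) (j(C) = (-3 + C)/(9 + C) - 5 = -5 + (-3 + C)/(9 + C))
j((5 + m)*2)*(27 + 45) = (4*(-12 - (5 + 1)*2)/(9 + (5 + 1)*2))*(27 + 45) = (4*(-12 - 6*2)/(9 + 6*2))*72 = (4*(-12 - 1*12)/(9 + 12))*72 = (4*(-12 - 12)/21)*72 = (4*(1/21)*(-24))*72 = -32/7*72 = -2304/7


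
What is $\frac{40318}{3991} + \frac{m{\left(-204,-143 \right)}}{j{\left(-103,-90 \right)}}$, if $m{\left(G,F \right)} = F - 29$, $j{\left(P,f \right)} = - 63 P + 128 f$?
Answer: $\frac{364090}{35919} \approx 10.136$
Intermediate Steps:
$m{\left(G,F \right)} = -29 + F$
$\frac{40318}{3991} + \frac{m{\left(-204,-143 \right)}}{j{\left(-103,-90 \right)}} = \frac{40318}{3991} + \frac{-29 - 143}{\left(-63\right) \left(-103\right) + 128 \left(-90\right)} = 40318 \cdot \frac{1}{3991} - \frac{172}{6489 - 11520} = \frac{40318}{3991} - \frac{172}{-5031} = \frac{40318}{3991} - - \frac{4}{117} = \frac{40318}{3991} + \frac{4}{117} = \frac{364090}{35919}$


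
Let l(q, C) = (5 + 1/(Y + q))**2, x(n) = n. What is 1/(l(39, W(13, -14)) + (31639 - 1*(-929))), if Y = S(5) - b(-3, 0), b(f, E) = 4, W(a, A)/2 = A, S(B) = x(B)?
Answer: 1600/52149201 ≈ 3.0681e-5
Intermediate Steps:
S(B) = B
W(a, A) = 2*A
Y = 1 (Y = 5 - 1*4 = 5 - 4 = 1)
l(q, C) = (5 + 1/(1 + q))**2
1/(l(39, W(13, -14)) + (31639 - 1*(-929))) = 1/((6 + 5*39)**2/(1 + 39)**2 + (31639 - 1*(-929))) = 1/((6 + 195)**2/40**2 + (31639 + 929)) = 1/((1/1600)*201**2 + 32568) = 1/((1/1600)*40401 + 32568) = 1/(40401/1600 + 32568) = 1/(52149201/1600) = 1600/52149201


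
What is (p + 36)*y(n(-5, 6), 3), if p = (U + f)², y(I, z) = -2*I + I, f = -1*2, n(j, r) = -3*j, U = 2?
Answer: -540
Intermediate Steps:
f = -2
y(I, z) = -I
p = 0 (p = (2 - 2)² = 0² = 0)
(p + 36)*y(n(-5, 6), 3) = (0 + 36)*(-(-3)*(-5)) = 36*(-1*15) = 36*(-15) = -540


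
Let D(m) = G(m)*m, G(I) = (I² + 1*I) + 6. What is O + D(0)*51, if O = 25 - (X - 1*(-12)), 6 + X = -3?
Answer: 22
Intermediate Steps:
X = -9 (X = -6 - 3 = -9)
G(I) = 6 + I + I² (G(I) = (I² + I) + 6 = (I + I²) + 6 = 6 + I + I²)
D(m) = m*(6 + m + m²) (D(m) = (6 + m + m²)*m = m*(6 + m + m²))
O = 22 (O = 25 - (-9 - 1*(-12)) = 25 - (-9 + 12) = 25 - 1*3 = 25 - 3 = 22)
O + D(0)*51 = 22 + (0*(6 + 0 + 0²))*51 = 22 + (0*(6 + 0 + 0))*51 = 22 + (0*6)*51 = 22 + 0*51 = 22 + 0 = 22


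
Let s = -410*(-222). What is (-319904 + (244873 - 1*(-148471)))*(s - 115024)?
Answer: -1762853760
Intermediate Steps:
s = 91020
(-319904 + (244873 - 1*(-148471)))*(s - 115024) = (-319904 + (244873 - 1*(-148471)))*(91020 - 115024) = (-319904 + (244873 + 148471))*(-24004) = (-319904 + 393344)*(-24004) = 73440*(-24004) = -1762853760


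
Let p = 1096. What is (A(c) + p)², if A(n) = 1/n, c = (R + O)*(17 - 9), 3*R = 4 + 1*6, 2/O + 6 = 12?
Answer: 9302795401/7744 ≈ 1.2013e+6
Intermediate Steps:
O = ⅓ (O = 2/(-6 + 12) = 2/6 = 2*(⅙) = ⅓ ≈ 0.33333)
R = 10/3 (R = (4 + 1*6)/3 = (4 + 6)/3 = (⅓)*10 = 10/3 ≈ 3.3333)
c = 88/3 (c = (10/3 + ⅓)*(17 - 9) = (11/3)*8 = 88/3 ≈ 29.333)
(A(c) + p)² = (1/(88/3) + 1096)² = (3/88 + 1096)² = (96451/88)² = 9302795401/7744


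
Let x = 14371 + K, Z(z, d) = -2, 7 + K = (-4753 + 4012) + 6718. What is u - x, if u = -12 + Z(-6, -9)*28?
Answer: -20409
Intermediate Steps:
K = 5970 (K = -7 + ((-4753 + 4012) + 6718) = -7 + (-741 + 6718) = -7 + 5977 = 5970)
x = 20341 (x = 14371 + 5970 = 20341)
u = -68 (u = -12 - 2*28 = -12 - 56 = -68)
u - x = -68 - 1*20341 = -68 - 20341 = -20409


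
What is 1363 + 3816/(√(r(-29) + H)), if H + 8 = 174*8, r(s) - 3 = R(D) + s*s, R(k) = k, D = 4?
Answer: 1363 + 318*√62/31 ≈ 1443.8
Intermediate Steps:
r(s) = 7 + s² (r(s) = 3 + (4 + s*s) = 3 + (4 + s²) = 7 + s²)
H = 1384 (H = -8 + 174*8 = -8 + 1392 = 1384)
1363 + 3816/(√(r(-29) + H)) = 1363 + 3816/(√((7 + (-29)²) + 1384)) = 1363 + 3816/(√((7 + 841) + 1384)) = 1363 + 3816/(√(848 + 1384)) = 1363 + 3816/(√2232) = 1363 + 3816/((6*√62)) = 1363 + 3816*(√62/372) = 1363 + 318*√62/31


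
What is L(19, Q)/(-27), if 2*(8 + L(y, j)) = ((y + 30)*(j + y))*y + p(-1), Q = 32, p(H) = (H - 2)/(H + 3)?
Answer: -94927/108 ≈ -878.95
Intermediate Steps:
p(H) = (-2 + H)/(3 + H)
L(y, j) = -35/4 + y*(30 + y)*(j + y)/2 (L(y, j) = -8 + (((y + 30)*(j + y))*y + (-2 - 1)/(3 - 1))/2 = -8 + (((30 + y)*(j + y))*y - 3/2)/2 = -8 + (y*(30 + y)*(j + y) + (½)*(-3))/2 = -8 + (y*(30 + y)*(j + y) - 3/2)/2 = -8 + (-3/2 + y*(30 + y)*(j + y))/2 = -8 + (-¾ + y*(30 + y)*(j + y)/2) = -35/4 + y*(30 + y)*(j + y)/2)
L(19, Q)/(-27) = (-35/4 + (½)*19³ + 15*19² + (½)*32*19² + 15*32*19)/(-27) = (-35/4 + (½)*6859 + 15*361 + (½)*32*361 + 9120)*(-1/27) = (-35/4 + 6859/2 + 5415 + 5776 + 9120)*(-1/27) = (94927/4)*(-1/27) = -94927/108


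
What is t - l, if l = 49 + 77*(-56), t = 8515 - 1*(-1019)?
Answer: 13797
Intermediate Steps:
t = 9534 (t = 8515 + 1019 = 9534)
l = -4263 (l = 49 - 4312 = -4263)
t - l = 9534 - 1*(-4263) = 9534 + 4263 = 13797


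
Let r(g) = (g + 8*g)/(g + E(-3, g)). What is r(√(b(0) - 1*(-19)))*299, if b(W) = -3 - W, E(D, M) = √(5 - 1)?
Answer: 1794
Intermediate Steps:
E(D, M) = 2 (E(D, M) = √4 = 2)
r(g) = 9*g/(2 + g) (r(g) = (g + 8*g)/(g + 2) = (9*g)/(2 + g) = 9*g/(2 + g))
r(√(b(0) - 1*(-19)))*299 = (9*√((-3 - 1*0) - 1*(-19))/(2 + √((-3 - 1*0) - 1*(-19))))*299 = (9*√((-3 + 0) + 19)/(2 + √((-3 + 0) + 19)))*299 = (9*√(-3 + 19)/(2 + √(-3 + 19)))*299 = (9*√16/(2 + √16))*299 = (9*4/(2 + 4))*299 = (9*4/6)*299 = (9*4*(⅙))*299 = 6*299 = 1794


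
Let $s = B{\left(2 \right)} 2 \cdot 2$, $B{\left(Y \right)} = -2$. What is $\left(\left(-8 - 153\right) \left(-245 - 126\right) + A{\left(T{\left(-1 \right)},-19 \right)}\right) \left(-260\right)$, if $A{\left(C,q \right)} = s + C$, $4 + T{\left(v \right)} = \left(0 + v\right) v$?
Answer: $-15527200$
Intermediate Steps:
$T{\left(v \right)} = -4 + v^{2}$ ($T{\left(v \right)} = -4 + \left(0 + v\right) v = -4 + v v = -4 + v^{2}$)
$s = -8$ ($s = \left(-2\right) 2 \cdot 2 = \left(-4\right) 2 = -8$)
$A{\left(C,q \right)} = -8 + C$
$\left(\left(-8 - 153\right) \left(-245 - 126\right) + A{\left(T{\left(-1 \right)},-19 \right)}\right) \left(-260\right) = \left(\left(-8 - 153\right) \left(-245 - 126\right) - \left(12 - 1\right)\right) \left(-260\right) = \left(\left(-161\right) \left(-371\right) + \left(-8 + \left(-4 + 1\right)\right)\right) \left(-260\right) = \left(59731 - 11\right) \left(-260\right) = 59720 \left(-260\right) = -15527200$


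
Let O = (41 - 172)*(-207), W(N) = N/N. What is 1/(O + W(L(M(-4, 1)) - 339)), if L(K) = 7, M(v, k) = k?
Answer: 1/27118 ≈ 3.6876e-5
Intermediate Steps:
W(N) = 1
O = 27117 (O = -131*(-207) = 27117)
1/(O + W(L(M(-4, 1)) - 339)) = 1/(27117 + 1) = 1/27118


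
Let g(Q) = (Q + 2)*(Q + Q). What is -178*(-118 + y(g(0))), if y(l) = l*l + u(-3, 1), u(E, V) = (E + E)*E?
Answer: 17800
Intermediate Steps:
u(E, V) = 2*E² (u(E, V) = (2*E)*E = 2*E²)
g(Q) = 2*Q*(2 + Q) (g(Q) = (2 + Q)*(2*Q) = 2*Q*(2 + Q))
y(l) = 18 + l² (y(l) = l*l + 2*(-3)² = l² + 2*9 = l² + 18 = 18 + l²)
-178*(-118 + y(g(0))) = -178*(-118 + (18 + (2*0*(2 + 0))²)) = -178*(-118 + (18 + (2*0*2)²)) = -178*(-118 + (18 + 0²)) = -178*(-118 + (18 + 0)) = -178*(-118 + 18) = -178*(-100) = 17800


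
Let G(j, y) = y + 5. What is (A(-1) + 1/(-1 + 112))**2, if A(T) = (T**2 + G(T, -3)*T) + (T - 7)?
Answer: 996004/12321 ≈ 80.838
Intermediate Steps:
G(j, y) = 5 + y
A(T) = -7 + T**2 + 3*T (A(T) = (T**2 + (5 - 3)*T) + (T - 7) = (T**2 + 2*T) + (-7 + T) = -7 + T**2 + 3*T)
(A(-1) + 1/(-1 + 112))**2 = ((-7 + (-1)**2 + 3*(-1)) + 1/(-1 + 112))**2 = ((-7 + 1 - 3) + 1/111)**2 = (-9 + 1/111)**2 = (-998/111)**2 = 996004/12321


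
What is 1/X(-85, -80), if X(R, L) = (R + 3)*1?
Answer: -1/82 ≈ -0.012195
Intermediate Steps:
X(R, L) = 3 + R (X(R, L) = (3 + R)*1 = 3 + R)
1/X(-85, -80) = 1/(3 - 85) = 1/(-82) = -1/82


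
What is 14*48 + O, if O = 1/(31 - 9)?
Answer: 14785/22 ≈ 672.04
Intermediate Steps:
O = 1/22 ≈ 0.045455
14*48 + O = 14*48 + 1/22 = 672 + 1/22 = 14785/22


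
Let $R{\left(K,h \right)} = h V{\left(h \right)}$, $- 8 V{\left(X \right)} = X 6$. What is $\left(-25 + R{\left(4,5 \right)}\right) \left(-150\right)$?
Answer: $\frac{13125}{2} \approx 6562.5$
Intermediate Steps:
$V{\left(X \right)} = - \frac{3 X}{4}$ ($V{\left(X \right)} = - \frac{X 6}{8} = - \frac{6 X}{8} = - \frac{3 X}{4}$)
$R{\left(K,h \right)} = - \frac{3 h^{2}}{4}$ ($R{\left(K,h \right)} = h \left(- \frac{3 h}{4}\right) = - \frac{3 h^{2}}{4}$)
$\left(-25 + R{\left(4,5 \right)}\right) \left(-150\right) = \left(-25 - \frac{3 \cdot 5^{2}}{4}\right) \left(-150\right) = \left(-25 - \frac{75}{4}\right) \left(-150\right) = \left(- \frac{175}{4}\right) \left(-150\right) = \frac{13125}{2}$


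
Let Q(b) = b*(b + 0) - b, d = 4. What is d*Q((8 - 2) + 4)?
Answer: 360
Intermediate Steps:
Q(b) = b**2 - b (Q(b) = b*b - b = b**2 - b)
d*Q((8 - 2) + 4) = 4*(((8 - 2) + 4)*(-1 + ((8 - 2) + 4))) = 4*((6 + 4)*(-1 + (6 + 4))) = 4*(10*(-1 + 10)) = 4*(10*9) = 4*90 = 360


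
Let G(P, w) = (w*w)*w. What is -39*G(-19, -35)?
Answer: 1672125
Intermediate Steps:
G(P, w) = w³ (G(P, w) = w²*w = w³)
-39*G(-19, -35) = -39*(-35)³ = -39*(-42875) = 1672125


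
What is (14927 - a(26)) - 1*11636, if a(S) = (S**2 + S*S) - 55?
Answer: 1994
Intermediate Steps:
a(S) = -55 + 2*S**2 (a(S) = (S**2 + S**2) - 55 = 2*S**2 - 55 = -55 + 2*S**2)
(14927 - a(26)) - 1*11636 = (14927 - (-55 + 2*26**2)) - 1*11636 = (14927 - (-55 + 2*676)) - 11636 = (14927 - (-55 + 1352)) - 11636 = (14927 - 1*1297) - 11636 = (14927 - 1297) - 11636 = 13630 - 11636 = 1994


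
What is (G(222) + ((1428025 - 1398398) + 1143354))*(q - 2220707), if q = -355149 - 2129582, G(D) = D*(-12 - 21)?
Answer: -5484917331890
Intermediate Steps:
G(D) = -33*D (G(D) = D*(-33) = -33*D)
q = -2484731
(G(222) + ((1428025 - 1398398) + 1143354))*(q - 2220707) = (-33*222 + ((1428025 - 1398398) + 1143354))*(-2484731 - 2220707) = (-7326 + (29627 + 1143354))*(-4705438) = (-7326 + 1172981)*(-4705438) = 1165655*(-4705438) = -5484917331890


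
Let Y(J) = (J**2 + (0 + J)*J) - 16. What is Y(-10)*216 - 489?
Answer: 39255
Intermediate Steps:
Y(J) = -16 + 2*J**2 (Y(J) = (J**2 + J*J) - 16 = (J**2 + J**2) - 16 = 2*J**2 - 16 = -16 + 2*J**2)
Y(-10)*216 - 489 = (-16 + 2*(-10)**2)*216 - 489 = (-16 + 2*100)*216 - 489 = (-16 + 200)*216 - 489 = 184*216 - 489 = 39744 - 489 = 39255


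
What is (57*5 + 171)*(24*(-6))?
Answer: -65664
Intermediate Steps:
(57*5 + 171)*(24*(-6)) = (285 + 171)*(-144) = 456*(-144) = -65664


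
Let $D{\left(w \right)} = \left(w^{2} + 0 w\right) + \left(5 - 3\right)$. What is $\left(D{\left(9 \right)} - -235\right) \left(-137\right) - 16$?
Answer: $-43582$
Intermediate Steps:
$D{\left(w \right)} = 2 + w^{2}$ ($D{\left(w \right)} = \left(w^{2} + 0\right) + \left(5 - 3\right) = w^{2} + 2 = 2 + w^{2}$)
$\left(D{\left(9 \right)} - -235\right) \left(-137\right) - 16 = \left(\left(2 + 9^{2}\right) - -235\right) \left(-137\right) - 16 = \left(\left(2 + 81\right) + 235\right) \left(-137\right) - 16 = \left(83 + 235\right) \left(-137\right) - 16 = 318 \left(-137\right) - 16 = -43566 - 16 = -43582$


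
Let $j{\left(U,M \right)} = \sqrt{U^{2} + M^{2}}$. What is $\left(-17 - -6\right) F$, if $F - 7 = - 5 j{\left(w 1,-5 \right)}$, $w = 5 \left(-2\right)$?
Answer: $-77 + 275 \sqrt{5} \approx 537.92$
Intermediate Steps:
$w = -10$
$j{\left(U,M \right)} = \sqrt{M^{2} + U^{2}}$
$F = 7 - 25 \sqrt{5}$ ($F = 7 - 5 \sqrt{\left(-5\right)^{2} + \left(\left(-10\right) 1\right)^{2}} = 7 - 5 \sqrt{25 + \left(-10\right)^{2}} = 7 - 5 \sqrt{25 + 100} = 7 - 5 \sqrt{125} = 7 - 5 \cdot 5 \sqrt{5} = 7 - 25 \sqrt{5} \approx -48.902$)
$\left(-17 - -6\right) F = \left(-17 - -6\right) \left(7 - 25 \sqrt{5}\right) = \left(-17 + 6\right) \left(7 - 25 \sqrt{5}\right) = - 11 \left(7 - 25 \sqrt{5}\right) = -77 + 275 \sqrt{5}$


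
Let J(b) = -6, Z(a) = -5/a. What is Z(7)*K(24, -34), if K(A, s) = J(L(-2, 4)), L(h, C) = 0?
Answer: 30/7 ≈ 4.2857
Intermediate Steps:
K(A, s) = -6
Z(7)*K(24, -34) = -5/7*(-6) = 30/7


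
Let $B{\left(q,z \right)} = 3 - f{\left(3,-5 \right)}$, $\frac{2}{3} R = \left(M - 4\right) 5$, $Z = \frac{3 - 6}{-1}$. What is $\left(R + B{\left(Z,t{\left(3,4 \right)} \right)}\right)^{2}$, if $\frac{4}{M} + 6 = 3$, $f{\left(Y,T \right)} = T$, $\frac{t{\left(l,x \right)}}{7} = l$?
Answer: $1024$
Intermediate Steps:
$t{\left(l,x \right)} = 7 l$
$M = - \frac{4}{3}$ ($M = \frac{4}{-6 + 3} = \frac{4}{-3} = 4 \left(- \frac{1}{3}\right) = - \frac{4}{3} \approx -1.3333$)
$Z = 3$ ($Z = \left(3 - 6\right) \left(-1\right) = \left(-3\right) \left(-1\right) = 3$)
$R = -40$ ($R = \frac{3 \left(- \frac{4}{3} - 4\right) 5}{2} = \frac{3 \left(\left(- \frac{16}{3}\right) 5\right)}{2} = \frac{3}{2} \left(- \frac{80}{3}\right) = -40$)
$B{\left(q,z \right)} = 8$ ($B{\left(q,z \right)} = 3 - -5 = 3 + 5 = 8$)
$\left(R + B{\left(Z,t{\left(3,4 \right)} \right)}\right)^{2} = \left(-40 + 8\right)^{2} = \left(-32\right)^{2} = 1024$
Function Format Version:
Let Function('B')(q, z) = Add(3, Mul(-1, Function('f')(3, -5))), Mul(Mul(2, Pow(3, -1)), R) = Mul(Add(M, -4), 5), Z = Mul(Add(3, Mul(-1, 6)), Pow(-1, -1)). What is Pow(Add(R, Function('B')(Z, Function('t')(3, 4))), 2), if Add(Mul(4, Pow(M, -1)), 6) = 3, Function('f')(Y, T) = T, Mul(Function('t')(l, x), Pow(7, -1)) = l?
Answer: 1024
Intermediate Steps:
Function('t')(l, x) = Mul(7, l)
M = Rational(-4, 3) (M = Mul(4, Pow(Add(-6, 3), -1)) = Mul(4, Pow(-3, -1)) = Mul(4, Rational(-1, 3)) = Rational(-4, 3) ≈ -1.3333)
Z = 3 (Z = Mul(Add(3, -6), -1) = Mul(-3, -1) = 3)
R = -40 (R = Mul(Rational(3, 2), Mul(Add(Rational(-4, 3), -4), 5)) = Mul(Rational(3, 2), Mul(Rational(-16, 3), 5)) = Mul(Rational(3, 2), Rational(-80, 3)) = -40)
Function('B')(q, z) = 8 (Function('B')(q, z) = Add(3, Mul(-1, -5)) = Add(3, 5) = 8)
Pow(Add(R, Function('B')(Z, Function('t')(3, 4))), 2) = Pow(Add(-40, 8), 2) = Pow(-32, 2) = 1024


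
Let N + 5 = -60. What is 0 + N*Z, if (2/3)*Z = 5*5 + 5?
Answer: -2925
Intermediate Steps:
Z = 45 (Z = 3*(5*5 + 5)/2 = 3*(25 + 5)/2 = (3/2)*30 = 45)
N = -65 (N = -5 - 60 = -65)
0 + N*Z = 0 - 65*45 = 0 - 2925 = -2925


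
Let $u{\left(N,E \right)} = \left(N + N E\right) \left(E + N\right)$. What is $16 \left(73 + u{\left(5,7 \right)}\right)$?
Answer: $8848$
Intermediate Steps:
$u{\left(N,E \right)} = \left(E + N\right) \left(N + E N\right)$ ($u{\left(N,E \right)} = \left(N + E N\right) \left(E + N\right) = \left(E + N\right) \left(N + E N\right)$)
$16 \left(73 + u{\left(5,7 \right)}\right) = 16 \left(73 + 5 \left(7 + 5 + 7^{2} + 7 \cdot 5\right)\right) = 16 \left(73 + 5 \left(7 + 5 + 49 + 35\right)\right) = 16 \left(73 + 5 \cdot 96\right) = 16 \left(73 + 480\right) = 16 \cdot 553 = 8848$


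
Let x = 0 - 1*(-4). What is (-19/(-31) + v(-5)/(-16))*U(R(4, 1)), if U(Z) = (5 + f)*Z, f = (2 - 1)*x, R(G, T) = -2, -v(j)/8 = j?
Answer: 1053/31 ≈ 33.968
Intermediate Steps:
v(j) = -8*j
x = 4 (x = 0 + 4 = 4)
f = 4 (f = (2 - 1)*4 = 1*4 = 4)
U(Z) = 9*Z (U(Z) = (5 + 4)*Z = 9*Z)
(-19/(-31) + v(-5)/(-16))*U(R(4, 1)) = (-19/(-31) - 8*(-5)/(-16))*(9*(-2)) = (-19*(-1/31) + 40*(-1/16))*(-18) = (19/31 - 5/2)*(-18) = -117/62*(-18) = 1053/31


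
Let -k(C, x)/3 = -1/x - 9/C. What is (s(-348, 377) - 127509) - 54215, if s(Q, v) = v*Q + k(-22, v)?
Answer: -2595368593/8294 ≈ -3.1292e+5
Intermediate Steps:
k(C, x) = 3/x + 27/C (k(C, x) = -3*(-1/x - 9/C) = 3/x + 27/C)
s(Q, v) = -27/22 + 3/v + Q*v (s(Q, v) = v*Q + (3/v + 27/(-22)) = Q*v + (3/v + 27*(-1/22)) = Q*v + (3/v - 27/22) = Q*v + (-27/22 + 3/v) = -27/22 + 3/v + Q*v)
(s(-348, 377) - 127509) - 54215 = ((-27/22 + 3/377 - 348*377) - 127509) - 54215 = ((-27/22 + 3*(1/377) - 131196) - 127509) - 54215 = ((-27/22 + 3/377 - 131196) - 127509) - 54215 = (-1088149737/8294 - 127509) - 54215 = -2145709383/8294 - 54215 = -2595368593/8294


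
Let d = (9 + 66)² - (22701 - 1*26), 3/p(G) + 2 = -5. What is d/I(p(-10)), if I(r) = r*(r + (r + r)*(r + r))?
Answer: 1169630/9 ≈ 1.2996e+5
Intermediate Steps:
p(G) = -3/7 (p(G) = 3/(-2 - 5) = 3/(-7) = 3*(-⅐) = -3/7)
I(r) = r*(r + 4*r²) (I(r) = r*(r + (2*r)*(2*r)) = r*(r + 4*r²))
d = -17050 (d = 75² - (22701 - 26) = 5625 - 1*22675 = 5625 - 22675 = -17050)
d/I(p(-10)) = -17050*49/(9*(1 + 4*(-3/7))) = -17050*49/(9*(1 - 12/7)) = -17050/((9/49)*(-5/7)) = -17050/(-45/343) = -17050*(-343/45) = 1169630/9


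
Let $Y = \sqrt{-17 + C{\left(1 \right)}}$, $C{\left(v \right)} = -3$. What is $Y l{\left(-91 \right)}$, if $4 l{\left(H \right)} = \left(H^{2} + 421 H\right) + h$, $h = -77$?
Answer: $- \frac{30107 i \sqrt{5}}{2} \approx - 33661.0 i$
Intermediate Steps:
$l{\left(H \right)} = - \frac{77}{4} + \frac{H^{2}}{4} + \frac{421 H}{4}$ ($l{\left(H \right)} = \frac{\left(H^{2} + 421 H\right) - 77}{4} = \frac{-77 + H^{2} + 421 H}{4} = - \frac{77}{4} + \frac{H^{2}}{4} + \frac{421 H}{4}$)
$Y = 2 i \sqrt{5}$ ($Y = \sqrt{-17 - 3} = \sqrt{-20} = 2 i \sqrt{5} \approx 4.4721 i$)
$Y l{\left(-91 \right)} = 2 i \sqrt{5} \left(- \frac{77}{4} + \frac{\left(-91\right)^{2}}{4} + \frac{421}{4} \left(-91\right)\right) = 2 i \sqrt{5} \left(- \frac{77}{4} + \frac{1}{4} \cdot 8281 - \frac{38311}{4}\right) = 2 i \sqrt{5} \left(- \frac{77}{4} + \frac{8281}{4} - \frac{38311}{4}\right) = 2 i \sqrt{5} \left(- \frac{30107}{4}\right) = - \frac{30107 i \sqrt{5}}{2}$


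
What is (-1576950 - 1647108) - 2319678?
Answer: -5543736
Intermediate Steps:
(-1576950 - 1647108) - 2319678 = -3224058 - 2319678 = -5543736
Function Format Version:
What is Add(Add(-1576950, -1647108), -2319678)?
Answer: -5543736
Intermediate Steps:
Add(Add(-1576950, -1647108), -2319678) = Add(-3224058, -2319678) = -5543736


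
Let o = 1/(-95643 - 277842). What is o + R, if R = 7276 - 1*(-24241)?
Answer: 11771126744/373485 ≈ 31517.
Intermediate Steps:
o = -1/373485 (o = 1/(-373485) = -1/373485 ≈ -2.6775e-6)
R = 31517 (R = 7276 + 24241 = 31517)
o + R = -1/373485 + 31517 = 11771126744/373485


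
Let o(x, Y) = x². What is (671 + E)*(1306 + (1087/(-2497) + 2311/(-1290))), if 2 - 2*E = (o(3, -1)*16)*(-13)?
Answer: 1125498959444/536855 ≈ 2.0965e+6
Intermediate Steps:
E = 937 (E = 1 - 3²*16*(-13)/2 = 1 - 9*16*(-13)/2 = 1 - 72*(-13) = 1 - ½*(-1872) = 1 + 936 = 937)
(671 + E)*(1306 + (1087/(-2497) + 2311/(-1290))) = (671 + 937)*(1306 + (1087/(-2497) + 2311/(-1290))) = 1608*(1306 + (1087*(-1/2497) + 2311*(-1/1290))) = 1608*(1306 + (-1087/2497 - 2311/1290)) = 1608*(1306 - 7172797/3221130) = 1608*(4199622983/3221130) = 1125498959444/536855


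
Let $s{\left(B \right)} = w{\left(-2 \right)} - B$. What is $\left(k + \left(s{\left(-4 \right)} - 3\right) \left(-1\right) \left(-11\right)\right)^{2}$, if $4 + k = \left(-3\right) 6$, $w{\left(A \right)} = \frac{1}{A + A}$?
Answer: $\frac{3025}{16} \approx 189.06$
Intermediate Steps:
$w{\left(A \right)} = \frac{1}{2 A}$
$s{\left(B \right)} = - \frac{1}{4} - B$ ($s{\left(B \right)} = \frac{1}{2 \left(-2\right)} - B = \frac{1}{2} \left(- \frac{1}{2}\right) - B = - \frac{1}{4} - B$)
$k = -22$ ($k = -4 - 18 = -22$)
$\left(k + \left(s{\left(-4 \right)} - 3\right) \left(-1\right) \left(-11\right)\right)^{2} = \left(-22 + \left(\left(- \frac{1}{4} - -4\right) - 3\right) \left(-1\right) \left(-11\right)\right)^{2} = \left(-22 + \left(\left(- \frac{1}{4} + 4\right) - 3\right) \left(-1\right) \left(-11\right)\right)^{2} = \left(-22 + \left(\frac{15}{4} - 3\right) \left(-1\right) \left(-11\right)\right)^{2} = \left(-22 + \frac{3}{4} \left(-1\right) \left(-11\right)\right)^{2} = \left(-22 - - \frac{33}{4}\right)^{2} = \left(-22 + \frac{33}{4}\right)^{2} = \left(- \frac{55}{4}\right)^{2} = \frac{3025}{16}$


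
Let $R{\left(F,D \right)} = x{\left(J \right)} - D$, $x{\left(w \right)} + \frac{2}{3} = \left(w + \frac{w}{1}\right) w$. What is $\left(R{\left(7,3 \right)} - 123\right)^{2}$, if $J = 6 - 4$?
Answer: $\frac{126736}{9} \approx 14082.0$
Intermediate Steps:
$J = 2$ ($J = 6 - 4 = 2$)
$x{\left(w \right)} = - \frac{2}{3} + 2 w^{2}$ ($x{\left(w \right)} = - \frac{2}{3} + \left(w + \frac{w}{1}\right) w = - \frac{2}{3} + \left(w + w 1\right) w = - \frac{2}{3} + \left(w + w\right) w = - \frac{2}{3} + 2 w w = - \frac{2}{3} + 2 w^{2}$)
$R{\left(F,D \right)} = \frac{22}{3} - D$ ($R{\left(F,D \right)} = \left(- \frac{2}{3} + 2 \cdot 2^{2}\right) - D = \left(- \frac{2}{3} + 2 \cdot 4\right) - D = \left(- \frac{2}{3} + 8\right) - D = \frac{22}{3} - D$)
$\left(R{\left(7,3 \right)} - 123\right)^{2} = \left(\left(\frac{22}{3} - 3\right) - 123\right)^{2} = \left(\frac{13}{3} - 123\right)^{2} = \left(- \frac{356}{3}\right)^{2} = \frac{126736}{9}$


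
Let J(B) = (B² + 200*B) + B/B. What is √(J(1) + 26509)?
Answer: √26711 ≈ 163.44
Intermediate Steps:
J(B) = 1 + B² + 200*B (J(B) = (B² + 200*B) + 1 = 1 + B² + 200*B)
√(J(1) + 26509) = √((1 + 1² + 200*1) + 26509) = √((1 + 1 + 200) + 26509) = √(202 + 26509) = √26711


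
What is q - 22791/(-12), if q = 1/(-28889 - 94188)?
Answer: 935015965/492308 ≈ 1899.3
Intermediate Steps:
q = -1/123077 (q = 1/(-123077) = -1/123077 ≈ -8.1250e-6)
q - 22791/(-12) = -1/123077 - 22791/(-12) = -1/123077 - (-1)*22791/12 = -1/123077 - 1*(-7597/4) = -1/123077 + 7597/4 = 935015965/492308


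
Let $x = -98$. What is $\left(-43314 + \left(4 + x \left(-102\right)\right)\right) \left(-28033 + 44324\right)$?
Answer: $-542718374$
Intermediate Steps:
$\left(-43314 + \left(4 + x \left(-102\right)\right)\right) \left(-28033 + 44324\right) = \left(-43314 + \left(4 - -9996\right)\right) \left(-28033 + 44324\right) = \left(-43314 + \left(4 + 9996\right)\right) 16291 = \left(-43314 + 10000\right) 16291 = \left(-33314\right) 16291 = -542718374$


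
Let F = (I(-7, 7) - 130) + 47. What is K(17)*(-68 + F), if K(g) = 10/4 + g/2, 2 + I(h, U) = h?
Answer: -1760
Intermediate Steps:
I(h, U) = -2 + h
F = -92 (F = ((-2 - 7) - 130) + 47 = (-9 - 130) + 47 = -139 + 47 = -92)
K(g) = 5/2 + g/2 (K(g) = 10*(¼) + g*(½) = 5/2 + g/2)
K(17)*(-68 + F) = (5/2 + (½)*17)*(-68 - 92) = (5/2 + 17/2)*(-160) = 11*(-160) = -1760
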